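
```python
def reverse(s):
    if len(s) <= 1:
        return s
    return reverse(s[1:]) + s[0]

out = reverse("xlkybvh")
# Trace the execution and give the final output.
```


reverse("xlkybvh")
= reverse("lkybvh") + "x"
= reverse("kybvh") + "l" + "x"
= reverse("ybvh") + "k" + "l" + "x"
= reverse("bvh") + "y" + "k" + "l" + "x"
= reverse("vh") + "b" + "y" + "k" + "l" + "x"
= reverse("h") + "v" + "b" + "y" + "k" + "l" + "x"
= "h" + "v" + "b" + "y" + "k" + "l" + "x"
= "hvbyklx"


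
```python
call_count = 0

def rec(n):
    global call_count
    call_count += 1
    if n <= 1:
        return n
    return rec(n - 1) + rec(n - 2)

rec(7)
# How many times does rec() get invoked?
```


rec(7) calls rec(6) and rec(5); each non-base call branches into two more.
Let C(k) = total number of calls made by rec(k), including the call to rec(k) itself.
Base cases: C(0) = 1, C(1) = 1
Recurrence: C(k) = 1 + C(k-1) + C(k-2)
  C(2) = 1 + C(1) + C(0) = 1 + 1 + 1 = 3
  C(3) = 1 + C(2) + C(1) = 1 + 3 + 1 = 5
  C(4) = 1 + C(3) + C(2) = 1 + 5 + 3 = 9
  C(5) = 1 + C(4) + C(3) = 1 + 9 + 5 = 15
  C(6) = 1 + C(5) + C(4) = 1 + 15 + 9 = 25
  C(7) = 1 + C(6) + C(5) = 1 + 25 + 15 = 41
Total calls = C(7) = 41


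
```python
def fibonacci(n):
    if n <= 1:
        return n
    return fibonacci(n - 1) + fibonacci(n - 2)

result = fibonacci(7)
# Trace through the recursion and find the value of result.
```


fibonacci(7)
= fibonacci(6) + fibonacci(5)
= (fibonacci(5) + fibonacci(4)) + fibonacci(5)
Computing bottom-up: fibonacci(0)=0, fibonacci(1)=1, fibonacci(2)=1, fibonacci(3)=2, fibonacci(4)=3, fibonacci(5)=5, fibonacci(6)=8, fibonacci(7)=13
= 13


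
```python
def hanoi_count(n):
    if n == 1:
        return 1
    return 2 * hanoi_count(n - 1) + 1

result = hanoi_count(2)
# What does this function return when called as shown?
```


hanoi_count(2)
= 2 * hanoi_count(1) + 1
Now compute bottom-up:
hanoi_count(1) = 1
hanoi_count(2) = 2 * 1 + 1 = 3
= 3


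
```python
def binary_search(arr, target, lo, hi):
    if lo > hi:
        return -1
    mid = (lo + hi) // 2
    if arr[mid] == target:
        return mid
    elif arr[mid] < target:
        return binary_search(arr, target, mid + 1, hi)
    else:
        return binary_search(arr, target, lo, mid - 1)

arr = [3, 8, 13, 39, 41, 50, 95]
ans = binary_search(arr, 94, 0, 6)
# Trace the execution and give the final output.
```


binary_search(arr, 94, 0, 6)
lo=0, hi=6, mid=3, arr[mid]=39
39 < 94, search right half
lo=4, hi=6, mid=5, arr[mid]=50
50 < 94, search right half
lo=6, hi=6, mid=6, arr[mid]=95
95 > 94, search left half
lo > hi, target not found, return -1
= -1


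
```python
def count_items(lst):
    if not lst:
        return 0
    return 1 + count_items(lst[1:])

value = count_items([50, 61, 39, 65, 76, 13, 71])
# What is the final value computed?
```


count_items([50, 61, 39, 65, 76, 13, 71])
= 1 + count_items([61, 39, 65, 76, 13, 71])
= 1 + 1 + count_items([39, 65, 76, 13, 71])
= 1 + 1 + 1 + count_items([65, 76, 13, 71])
= 1 + 1 + 1 + 1 + count_items([76, 13, 71])
= 1 + 1 + 1 + 1 + 1 + count_items([13, 71])
= 1 + 1 + 1 + 1 + 1 + 1 + count_items([71])
= 1 + 1 + 1 + 1 + 1 + 1 + 1 + count_items([])
= 1 + 1 + 1 + 1 + 1 + 1 + 1 + 0
= 7


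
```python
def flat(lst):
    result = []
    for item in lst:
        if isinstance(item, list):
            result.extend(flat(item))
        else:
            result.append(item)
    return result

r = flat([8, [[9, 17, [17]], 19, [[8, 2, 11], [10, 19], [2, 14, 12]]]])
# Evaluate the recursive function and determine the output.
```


flat([8, [[9, 17, [17]], 19, [[8, 2, 11], [10, 19], [2, 14, 12]]]])
Processing each element:
  8 is not a list -> append 8
  [[9, 17, [17]], 19, [[8, 2, 11], [10, 19], [2, 14, 12]]] is a list -> flat recursively -> [9, 17, 17, 19, 8, 2, 11, 10, 19, 2, 14, 12]
= [8, 9, 17, 17, 19, 8, 2, 11, 10, 19, 2, 14, 12]


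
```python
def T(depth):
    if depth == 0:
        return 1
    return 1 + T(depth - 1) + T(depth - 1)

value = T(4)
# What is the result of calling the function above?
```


T(4)
= 1 + T(3) + T(3)
= 1 + 2 * T(3)
T(k) = 2^(k+1) - 1
T(0) = 1
T(1) = 3
T(2) = 7
T(3) = 15
T(4) = 31
T(4) = 2^5 - 1 = 31


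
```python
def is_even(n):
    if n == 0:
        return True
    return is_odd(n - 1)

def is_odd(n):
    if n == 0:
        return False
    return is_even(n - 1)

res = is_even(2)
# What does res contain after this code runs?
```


is_even(2)
= is_odd(1)
= is_even(0)
n == 0: return True
= True


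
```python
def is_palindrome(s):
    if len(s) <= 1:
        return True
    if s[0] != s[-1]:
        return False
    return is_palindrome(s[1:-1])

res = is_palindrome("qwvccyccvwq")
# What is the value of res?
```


is_palindrome("qwvccyccvwq")
"qwvccyccvwq": s[0]='q' == s[-1]='q' -> is_palindrome("wvccyccvw")
"wvccyccvw": s[0]='w' == s[-1]='w' -> is_palindrome("vccyccv")
"vccyccv": s[0]='v' == s[-1]='v' -> is_palindrome("ccycc")
"ccycc": s[0]='c' == s[-1]='c' -> is_palindrome("cyc")
"cyc": s[0]='c' == s[-1]='c' -> is_palindrome("y")
"y": len <= 1 -> True
= True


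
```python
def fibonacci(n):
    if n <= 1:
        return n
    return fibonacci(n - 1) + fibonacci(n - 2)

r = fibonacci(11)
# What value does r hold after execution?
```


fibonacci(11)
= fibonacci(10) + fibonacci(9)
= (fibonacci(9) + fibonacci(8)) + fibonacci(9)
Computing bottom-up: fibonacci(0)=0, fibonacci(1)=1, fibonacci(2)=1, fibonacci(3)=2, fibonacci(4)=3, fibonacci(5)=5, fibonacci(6)=8, fibonacci(7)=13, fibonacci(8)=21, fibonacci(9)=34, fibonacci(10)=55, fibonacci(11)=89
= 89


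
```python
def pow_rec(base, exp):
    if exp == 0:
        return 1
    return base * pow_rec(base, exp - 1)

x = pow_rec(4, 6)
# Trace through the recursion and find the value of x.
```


pow_rec(4, 6)
= 4 * pow_rec(4, 5)
= 4 * 4 * pow_rec(4, 4)
= 4 * 4 * 4 * pow_rec(4, 3)
= 4 * 4 * 4 * 4 * pow_rec(4, 2)
= 4 * 4 * 4 * 4 * 4 * pow_rec(4, 1)
= 4 * 4 * 4 * 4 * 4 * 4 * pow_rec(4, 0)
= 4 * 4 * 4 * 4 * 4 * 4 * 1
= 4096


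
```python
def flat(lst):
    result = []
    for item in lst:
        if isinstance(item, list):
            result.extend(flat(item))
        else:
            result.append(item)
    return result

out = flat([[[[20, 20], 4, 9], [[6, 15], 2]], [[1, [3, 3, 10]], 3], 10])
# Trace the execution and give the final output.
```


flat([[[[20, 20], 4, 9], [[6, 15], 2]], [[1, [3, 3, 10]], 3], 10])
Processing each element:
  [[[20, 20], 4, 9], [[6, 15], 2]] is a list -> flat recursively -> [20, 20, 4, 9, 6, 15, 2]
  [[1, [3, 3, 10]], 3] is a list -> flat recursively -> [1, 3, 3, 10, 3]
  10 is not a list -> append 10
= [20, 20, 4, 9, 6, 15, 2, 1, 3, 3, 10, 3, 10]


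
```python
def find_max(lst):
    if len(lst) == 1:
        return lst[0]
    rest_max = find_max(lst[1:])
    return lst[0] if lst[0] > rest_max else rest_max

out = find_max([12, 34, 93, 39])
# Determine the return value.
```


find_max([12, 34, 93, 39])
= compare 12 with find_max([34, 93, 39])
= compare 34 with find_max([93, 39])
= compare 93 with find_max([39])
Base: find_max([39]) = 39
compare 93 with 39: max = 93
compare 34 with 93: max = 93
compare 12 with 93: max = 93
= 93


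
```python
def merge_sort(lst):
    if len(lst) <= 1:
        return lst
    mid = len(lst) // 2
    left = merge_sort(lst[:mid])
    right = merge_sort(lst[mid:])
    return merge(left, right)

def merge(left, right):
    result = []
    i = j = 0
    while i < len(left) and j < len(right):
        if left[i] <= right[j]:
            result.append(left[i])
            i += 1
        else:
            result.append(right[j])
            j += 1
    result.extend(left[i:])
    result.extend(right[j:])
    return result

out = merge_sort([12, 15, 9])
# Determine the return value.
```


merge_sort([12, 15, 9])
Split into [12] and [15, 9]
Left sorted: [12]
Right sorted: [9, 15]
Merge [12] and [9, 15]
= [9, 12, 15]


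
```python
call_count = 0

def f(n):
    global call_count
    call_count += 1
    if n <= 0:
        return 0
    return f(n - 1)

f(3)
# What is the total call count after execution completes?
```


f(3) calls f(2) calls ... calls f(0)
Total calls: 3 + 1 (for base case) = 4


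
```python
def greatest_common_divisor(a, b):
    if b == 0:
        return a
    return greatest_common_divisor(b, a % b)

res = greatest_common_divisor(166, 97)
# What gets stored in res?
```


greatest_common_divisor(166, 97)
= greatest_common_divisor(97, 166 % 97) = greatest_common_divisor(97, 69)
= greatest_common_divisor(69, 97 % 69) = greatest_common_divisor(69, 28)
= greatest_common_divisor(28, 69 % 28) = greatest_common_divisor(28, 13)
= greatest_common_divisor(13, 28 % 13) = greatest_common_divisor(13, 2)
= greatest_common_divisor(2, 13 % 2) = greatest_common_divisor(2, 1)
= greatest_common_divisor(1, 2 % 1) = greatest_common_divisor(1, 0)
b == 0, return a = 1


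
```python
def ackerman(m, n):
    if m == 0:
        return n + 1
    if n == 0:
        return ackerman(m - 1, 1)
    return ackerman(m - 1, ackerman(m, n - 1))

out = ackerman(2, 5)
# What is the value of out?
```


ackerman(2, 5)
= ackerman(1, ackerman(2, 4))
First compute ackerman(2, 4) = 11
= ackerman(1, 11)
= 13


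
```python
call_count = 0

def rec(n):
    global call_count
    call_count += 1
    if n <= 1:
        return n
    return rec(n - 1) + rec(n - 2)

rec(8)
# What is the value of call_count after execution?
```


rec(8) calls rec(7) and rec(6); each non-base call branches into two more.
Let C(k) = total number of calls made by rec(k), including the call to rec(k) itself.
Base cases: C(0) = 1, C(1) = 1
Recurrence: C(k) = 1 + C(k-1) + C(k-2)
  C(2) = 1 + C(1) + C(0) = 1 + 1 + 1 = 3
  C(3) = 1 + C(2) + C(1) = 1 + 3 + 1 = 5
  C(4) = 1 + C(3) + C(2) = 1 + 5 + 3 = 9
  C(5) = 1 + C(4) + C(3) = 1 + 9 + 5 = 15
  C(6) = 1 + C(5) + C(4) = 1 + 15 + 9 = 25
  C(7) = 1 + C(6) + C(5) = 1 + 25 + 15 = 41
  C(8) = 1 + C(7) + C(6) = 1 + 41 + 25 = 67
Total calls = C(8) = 67


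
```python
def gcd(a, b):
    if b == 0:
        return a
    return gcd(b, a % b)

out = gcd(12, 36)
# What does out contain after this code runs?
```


gcd(12, 36)
= gcd(36, 12 % 36) = gcd(36, 12)
= gcd(12, 36 % 12) = gcd(12, 0)
b == 0, return a = 12


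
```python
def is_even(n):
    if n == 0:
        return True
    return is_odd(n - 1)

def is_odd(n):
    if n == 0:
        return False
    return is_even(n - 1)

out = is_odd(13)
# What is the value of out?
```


is_odd(13)
= is_even(12)
= is_odd(11)
= is_even(10)
= is_odd(9)
= is_even(8)
= is_odd(7)
= is_even(6)
= is_odd(5)
= is_even(4)
= is_odd(3)
= is_even(2)
= is_odd(1)
= is_even(0)
n == 0: return True
= True


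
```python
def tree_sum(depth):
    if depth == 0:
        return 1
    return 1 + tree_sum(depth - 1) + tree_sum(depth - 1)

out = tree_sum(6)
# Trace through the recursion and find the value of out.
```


tree_sum(6)
= 1 + tree_sum(5) + tree_sum(5)
= 1 + 2 * tree_sum(5)
tree_sum(k) = 2^(k+1) - 1
tree_sum(0) = 1
tree_sum(1) = 3
tree_sum(2) = 7
tree_sum(3) = 15
tree_sum(4) = 31
tree_sum(6) = 2^7 - 1 = 127


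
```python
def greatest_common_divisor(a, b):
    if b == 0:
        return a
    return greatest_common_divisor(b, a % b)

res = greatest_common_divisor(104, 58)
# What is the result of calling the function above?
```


greatest_common_divisor(104, 58)
= greatest_common_divisor(58, 104 % 58) = greatest_common_divisor(58, 46)
= greatest_common_divisor(46, 58 % 46) = greatest_common_divisor(46, 12)
= greatest_common_divisor(12, 46 % 12) = greatest_common_divisor(12, 10)
= greatest_common_divisor(10, 12 % 10) = greatest_common_divisor(10, 2)
= greatest_common_divisor(2, 10 % 2) = greatest_common_divisor(2, 0)
b == 0, return a = 2


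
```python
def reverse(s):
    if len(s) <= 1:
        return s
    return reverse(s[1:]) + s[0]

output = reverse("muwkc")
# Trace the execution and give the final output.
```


reverse("muwkc")
= reverse("uwkc") + "m"
= reverse("wkc") + "u" + "m"
= reverse("kc") + "w" + "u" + "m"
= reverse("c") + "k" + "w" + "u" + "m"
= "c" + "k" + "w" + "u" + "m"
= "ckwum"


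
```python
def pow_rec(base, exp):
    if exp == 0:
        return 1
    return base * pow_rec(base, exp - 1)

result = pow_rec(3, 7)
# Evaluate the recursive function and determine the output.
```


pow_rec(3, 7)
= 3 * pow_rec(3, 6)
= 3 * 3 * pow_rec(3, 5)
= 3 * 3 * 3 * pow_rec(3, 4)
= 3 * 3 * 3 * 3 * pow_rec(3, 3)
= 3 * 3 * 3 * 3 * 3 * pow_rec(3, 2)
= 3 * 3 * 3 * 3 * 3 * 3 * pow_rec(3, 1)
= 3 * 3 * 3 * 3 * 3 * 3 * 3 * pow_rec(3, 0)
= 3 * 3 * 3 * 3 * 3 * 3 * 3 * 1
= 2187


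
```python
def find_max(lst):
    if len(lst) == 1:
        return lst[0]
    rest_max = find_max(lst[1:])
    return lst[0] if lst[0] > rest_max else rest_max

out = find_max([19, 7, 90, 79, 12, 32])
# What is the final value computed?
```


find_max([19, 7, 90, 79, 12, 32])
= compare 19 with find_max([7, 90, 79, 12, 32])
= compare 7 with find_max([90, 79, 12, 32])
= compare 90 with find_max([79, 12, 32])
= compare 79 with find_max([12, 32])
= compare 12 with find_max([32])
Base: find_max([32]) = 32
compare 12 with 32: max = 32
compare 79 with 32: max = 79
compare 90 with 79: max = 90
compare 7 with 90: max = 90
compare 19 with 90: max = 90
= 90


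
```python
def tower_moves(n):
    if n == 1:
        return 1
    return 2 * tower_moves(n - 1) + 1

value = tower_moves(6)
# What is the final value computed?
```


tower_moves(6)
= 2 * tower_moves(5) + 1
= 2 * (2 * tower_moves(4) + 1) + 1
= 2 * (2 * (2 * tower_moves(3) + 1) + 1) + 1
= 2 * (2 * (2 * (2 * tower_moves(2) + 1) + 1) + 1) + 1
= 2 * (2 * (2 * (2 * (2 * tower_moves(1) + 1) + 1) + 1) + 1) + 1
Now compute bottom-up:
tower_moves(1) = 1
tower_moves(2) = 2 * 1 + 1 = 3
tower_moves(3) = 2 * 3 + 1 = 7
tower_moves(4) = 2 * 7 + 1 = 15
tower_moves(5) = 2 * 15 + 1 = 31
tower_moves(6) = 2 * 31 + 1 = 63
= 63


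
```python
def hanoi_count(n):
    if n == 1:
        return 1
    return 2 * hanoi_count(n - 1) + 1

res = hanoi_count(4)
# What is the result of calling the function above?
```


hanoi_count(4)
= 2 * hanoi_count(3) + 1
= 2 * (2 * hanoi_count(2) + 1) + 1
= 2 * (2 * (2 * hanoi_count(1) + 1) + 1) + 1
Now compute bottom-up:
hanoi_count(1) = 1
hanoi_count(2) = 2 * 1 + 1 = 3
hanoi_count(3) = 2 * 3 + 1 = 7
hanoi_count(4) = 2 * 7 + 1 = 15
= 15


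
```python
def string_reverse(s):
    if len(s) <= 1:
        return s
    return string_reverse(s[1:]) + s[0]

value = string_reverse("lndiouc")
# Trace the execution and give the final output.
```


string_reverse("lndiouc")
= string_reverse("ndiouc") + "l"
= string_reverse("diouc") + "n" + "l"
= string_reverse("iouc") + "d" + "n" + "l"
= string_reverse("ouc") + "i" + "d" + "n" + "l"
= string_reverse("uc") + "o" + "i" + "d" + "n" + "l"
= string_reverse("c") + "u" + "o" + "i" + "d" + "n" + "l"
= "c" + "u" + "o" + "i" + "d" + "n" + "l"
= "cuoidnl"


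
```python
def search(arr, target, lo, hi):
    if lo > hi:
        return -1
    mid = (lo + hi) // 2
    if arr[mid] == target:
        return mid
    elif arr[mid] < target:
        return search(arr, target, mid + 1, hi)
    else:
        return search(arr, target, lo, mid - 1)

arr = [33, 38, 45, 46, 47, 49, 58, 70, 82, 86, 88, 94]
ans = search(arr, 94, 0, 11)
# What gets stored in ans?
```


search(arr, 94, 0, 11)
lo=0, hi=11, mid=5, arr[mid]=49
49 < 94, search right half
lo=6, hi=11, mid=8, arr[mid]=82
82 < 94, search right half
lo=9, hi=11, mid=10, arr[mid]=88
88 < 94, search right half
lo=11, hi=11, mid=11, arr[mid]=94
arr[11] == 94, found at index 11
= 11


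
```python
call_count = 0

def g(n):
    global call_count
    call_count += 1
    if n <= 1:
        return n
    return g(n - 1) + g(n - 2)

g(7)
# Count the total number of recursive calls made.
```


g(7) calls g(6) and g(5); each non-base call branches into two more.
Let C(k) = total number of calls made by g(k), including the call to g(k) itself.
Base cases: C(0) = 1, C(1) = 1
Recurrence: C(k) = 1 + C(k-1) + C(k-2)
  C(2) = 1 + C(1) + C(0) = 1 + 1 + 1 = 3
  C(3) = 1 + C(2) + C(1) = 1 + 3 + 1 = 5
  C(4) = 1 + C(3) + C(2) = 1 + 5 + 3 = 9
  C(5) = 1 + C(4) + C(3) = 1 + 9 + 5 = 15
  C(6) = 1 + C(5) + C(4) = 1 + 15 + 9 = 25
  C(7) = 1 + C(6) + C(5) = 1 + 25 + 15 = 41
Total calls = C(7) = 41


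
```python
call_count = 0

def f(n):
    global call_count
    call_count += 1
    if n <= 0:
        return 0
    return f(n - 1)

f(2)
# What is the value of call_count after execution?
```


f(2) calls f(1) calls ... calls f(0)
Total calls: 2 + 1 (for base case) = 3


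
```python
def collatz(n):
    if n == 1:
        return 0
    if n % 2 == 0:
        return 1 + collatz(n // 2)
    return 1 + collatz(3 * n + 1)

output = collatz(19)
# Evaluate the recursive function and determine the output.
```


collatz(19)
19 is odd -> 3*19+1 = 58 -> collatz(58)
58 is even -> collatz(29)
29 is odd -> 3*29+1 = 88 -> collatz(88)
88 is even -> collatz(44)
44 is even -> collatz(22)
22 is even -> collatz(11)
11 is odd -> 3*11+1 = 34 -> collatz(34)
34 is even -> collatz(17)
17 is odd -> 3*17+1 = 52 -> collatz(52)
52 is even -> collatz(26)
26 is even -> collatz(13)
13 is odd -> 3*13+1 = 40 -> collatz(40)
40 is even -> collatz(20)
20 is even -> collatz(10)
10 is even -> collatz(5)
5 is odd -> 3*5+1 = 16 -> collatz(16)
16 is even -> collatz(8)
8 is even -> collatz(4)
4 is even -> collatz(2)
2 is even -> collatz(1)
Reached 1 after 20 steps
= 20


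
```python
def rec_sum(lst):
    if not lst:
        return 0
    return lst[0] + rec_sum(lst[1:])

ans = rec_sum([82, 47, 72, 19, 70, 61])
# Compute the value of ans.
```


rec_sum([82, 47, 72, 19, 70, 61])
= 82 + rec_sum([47, 72, 19, 70, 61])
= 82 + 47 + rec_sum([72, 19, 70, 61])
= 82 + 47 + 72 + rec_sum([19, 70, 61])
= 82 + 47 + 72 + 19 + rec_sum([70, 61])
= 82 + 47 + 72 + 19 + 70 + rec_sum([61])
= 82 + 47 + 72 + 19 + 70 + 61 + rec_sum([])
= 82 + 47 + 72 + 19 + 70 + 61 + 0
= 351


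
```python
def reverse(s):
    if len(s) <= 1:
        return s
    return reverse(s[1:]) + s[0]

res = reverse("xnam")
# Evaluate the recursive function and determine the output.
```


reverse("xnam")
= reverse("nam") + "x"
= reverse("am") + "n" + "x"
= reverse("m") + "a" + "n" + "x"
= "m" + "a" + "n" + "x"
= "manx"


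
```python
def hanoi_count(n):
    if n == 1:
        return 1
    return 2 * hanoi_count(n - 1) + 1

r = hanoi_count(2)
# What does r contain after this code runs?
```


hanoi_count(2)
= 2 * hanoi_count(1) + 1
Now compute bottom-up:
hanoi_count(1) = 1
hanoi_count(2) = 2 * 1 + 1 = 3
= 3


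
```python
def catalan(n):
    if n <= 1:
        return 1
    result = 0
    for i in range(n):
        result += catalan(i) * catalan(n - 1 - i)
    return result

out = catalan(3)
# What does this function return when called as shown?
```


catalan(3)
= sum of catalan(i) * catalan(3-1-i) for i in 0..2
First compute sub-values bottom-up:
  catalan(0) = 1, catalan(1) = 1
  catalan(2) = 1*1 + 1*1 = 2
Now catalan(3):
  catalan(0)*catalan(2) = 1*2 = 2
  catalan(1)*catalan(1) = 1*1 = 1
  catalan(2)*catalan(0) = 2*1 = 2
= 2 + 1 + 2
= 5


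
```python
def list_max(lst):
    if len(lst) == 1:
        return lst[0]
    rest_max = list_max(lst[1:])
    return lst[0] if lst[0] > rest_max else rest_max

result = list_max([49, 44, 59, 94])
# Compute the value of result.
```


list_max([49, 44, 59, 94])
= compare 49 with list_max([44, 59, 94])
= compare 44 with list_max([59, 94])
= compare 59 with list_max([94])
Base: list_max([94]) = 94
compare 59 with 94: max = 94
compare 44 with 94: max = 94
compare 49 with 94: max = 94
= 94


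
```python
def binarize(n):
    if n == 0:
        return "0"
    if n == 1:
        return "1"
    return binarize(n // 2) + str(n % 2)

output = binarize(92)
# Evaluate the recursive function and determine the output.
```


binarize(92)
= binarize(46) + "0"
= binarize(23) + "0" + "0"
= binarize(11) + "1" + "0" + "0"
= binarize(5) + "1" + "1" + "0" + "0"
= binarize(2) + "1" + "1" + "1" + "0" + "0"
= binarize(1) + "0" + "1" + "1" + "1" + "0" + "0"
= "1" + "0" + "1" + "1" + "1" + "0" + "0"
= "1011100"


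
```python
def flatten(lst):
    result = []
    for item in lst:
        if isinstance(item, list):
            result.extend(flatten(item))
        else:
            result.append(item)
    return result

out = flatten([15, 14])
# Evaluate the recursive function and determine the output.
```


flatten([15, 14])
Processing each element:
  15 is not a list -> append 15
  14 is not a list -> append 14
= [15, 14]


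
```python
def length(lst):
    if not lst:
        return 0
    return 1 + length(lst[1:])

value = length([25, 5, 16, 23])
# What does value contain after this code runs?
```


length([25, 5, 16, 23])
= 1 + length([5, 16, 23])
= 1 + 1 + length([16, 23])
= 1 + 1 + 1 + length([23])
= 1 + 1 + 1 + 1 + length([])
= 1 + 1 + 1 + 1 + 0
= 4


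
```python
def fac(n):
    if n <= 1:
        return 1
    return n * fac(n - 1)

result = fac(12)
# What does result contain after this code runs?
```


fac(12)
= 12 * fac(11)
= 12 * 11 * fac(10)
= 12 * 11 * 10 * fac(9)
= 12 * 11 * 10 * 9 * fac(8)
= 12 * 11 * 10 * 9 * 8 * fac(7)
= 12 * 11 * 10 * 9 * 8 * 7 * fac(6)
= 12 * 11 * 10 * 9 * 8 * 7 * 6 * fac(5)
= 12 * 11 * 10 * 9 * 8 * 7 * 6 * 5 * fac(4)
= 12 * 11 * 10 * 9 * 8 * 7 * 6 * 5 * 4 * fac(3)
= 12 * 11 * 10 * 9 * 8 * 7 * 6 * 5 * 4 * 3 * fac(2)
= 12 * 11 * 10 * 9 * 8 * 7 * 6 * 5 * 4 * 3 * 2 * fac(1)
= 12 * 11 * 10 * 9 * 8 * 7 * 6 * 5 * 4 * 3 * 2 * 1
= 479001600


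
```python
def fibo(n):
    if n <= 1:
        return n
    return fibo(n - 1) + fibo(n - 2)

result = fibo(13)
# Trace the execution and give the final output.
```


fibo(13)
= fibo(12) + fibo(11)
= (fibo(11) + fibo(10)) + fibo(11)
Computing bottom-up: fibo(0)=0, fibo(1)=1, fibo(2)=1, fibo(3)=2, fibo(4)=3, fibo(5)=5, fibo(6)=8, fibo(7)=13, fibo(8)=21, fibo(9)=34, fibo(10)=55, fibo(11)=89, fibo(12)=144, fibo(13)=233
= 233


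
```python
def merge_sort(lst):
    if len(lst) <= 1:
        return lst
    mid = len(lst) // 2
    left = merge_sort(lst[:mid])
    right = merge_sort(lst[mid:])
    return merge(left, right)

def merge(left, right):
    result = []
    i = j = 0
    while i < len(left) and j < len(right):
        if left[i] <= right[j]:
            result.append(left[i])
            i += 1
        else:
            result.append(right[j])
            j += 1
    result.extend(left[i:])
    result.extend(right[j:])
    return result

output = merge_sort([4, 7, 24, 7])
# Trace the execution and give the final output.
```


merge_sort([4, 7, 24, 7])
Split into [4, 7] and [24, 7]
Left sorted: [4, 7]
Right sorted: [7, 24]
Merge [4, 7] and [7, 24]
= [4, 7, 7, 24]


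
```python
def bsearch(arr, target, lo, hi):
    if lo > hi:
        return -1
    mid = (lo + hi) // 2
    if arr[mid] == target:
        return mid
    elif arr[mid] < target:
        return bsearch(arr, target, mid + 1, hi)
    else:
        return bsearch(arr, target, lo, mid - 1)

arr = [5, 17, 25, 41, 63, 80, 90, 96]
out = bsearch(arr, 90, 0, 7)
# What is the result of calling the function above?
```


bsearch(arr, 90, 0, 7)
lo=0, hi=7, mid=3, arr[mid]=41
41 < 90, search right half
lo=4, hi=7, mid=5, arr[mid]=80
80 < 90, search right half
lo=6, hi=7, mid=6, arr[mid]=90
arr[6] == 90, found at index 6
= 6


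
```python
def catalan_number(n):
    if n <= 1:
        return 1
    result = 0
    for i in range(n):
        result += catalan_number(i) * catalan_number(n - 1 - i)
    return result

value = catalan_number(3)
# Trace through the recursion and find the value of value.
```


catalan_number(3)
= sum of catalan_number(i) * catalan_number(3-1-i) for i in 0..2
First compute sub-values bottom-up:
  catalan_number(0) = 1, catalan_number(1) = 1
  catalan_number(2) = 1*1 + 1*1 = 2
Now catalan_number(3):
  catalan_number(0)*catalan_number(2) = 1*2 = 2
  catalan_number(1)*catalan_number(1) = 1*1 = 1
  catalan_number(2)*catalan_number(0) = 2*1 = 2
= 2 + 1 + 2
= 5


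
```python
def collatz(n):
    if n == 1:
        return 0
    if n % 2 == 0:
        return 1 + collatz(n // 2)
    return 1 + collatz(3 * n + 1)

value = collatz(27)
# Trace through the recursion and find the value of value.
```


collatz(27)
27 is odd -> 3*27+1 = 82 -> collatz(82)
82 is even -> collatz(41)
41 is odd -> 3*41+1 = 124 -> collatz(124)
124 is even -> collatz(62)
62 is even -> collatz(31)
31 is odd -> 3*31+1 = 94 -> collatz(94)
94 is even -> collatz(47)
47 is odd -> 3*47+1 = 142 -> collatz(142)
142 is even -> collatz(71)
71 is odd -> 3*71+1 = 214 -> collatz(214)
214 is even -> collatz(107)
107 is odd -> 3*107+1 = 322 -> collatz(322)
322 is even -> collatz(161)
161 is odd -> 3*161+1 = 484 -> collatz(484)
484 is even -> collatz(242)
242 is even -> collatz(121)
121 is odd -> 3*121+1 = 364 -> collatz(364)
364 is even -> collatz(182)
182 is even -> collatz(91)
91 is odd -> 3*91+1 = 274 -> collatz(274)
274 is even -> collatz(137)
137 is odd -> 3*137+1 = 412 -> collatz(412)
412 is even -> collatz(206)
206 is even -> collatz(103)
103 is odd -> 3*103+1 = 310 -> collatz(310)
310 is even -> collatz(155)
155 is odd -> 3*155+1 = 466 -> collatz(466)
466 is even -> collatz(233)
233 is odd -> 3*233+1 = 700 -> collatz(700)
700 is even -> collatz(350)
350 is even -> collatz(175)
175 is odd -> 3*175+1 = 526 -> collatz(526)
526 is even -> collatz(263)
263 is odd -> 3*263+1 = 790 -> collatz(790)
790 is even -> collatz(395)
395 is odd -> 3*395+1 = 1186 -> collatz(1186)
1186 is even -> collatz(593)
593 is odd -> 3*593+1 = 1780 -> collatz(1780)
1780 is even -> collatz(890)
890 is even -> collatz(445)
445 is odd -> 3*445+1 = 1336 -> collatz(1336)
1336 is even -> collatz(668)
668 is even -> collatz(334)
334 is even -> collatz(167)
167 is odd -> 3*167+1 = 502 -> collatz(502)
502 is even -> collatz(251)
251 is odd -> 3*251+1 = 754 -> collatz(754)
754 is even -> collatz(377)
377 is odd -> 3*377+1 = 1132 -> collatz(1132)
1132 is even -> collatz(566)
566 is even -> collatz(283)
283 is odd -> 3*283+1 = 850 -> collatz(850)
850 is even -> collatz(425)
425 is odd -> 3*425+1 = 1276 -> collatz(1276)
1276 is even -> collatz(638)
638 is even -> collatz(319)
319 is odd -> 3*319+1 = 958 -> collatz(958)
958 is even -> collatz(479)
479 is odd -> 3*479+1 = 1438 -> collatz(1438)
1438 is even -> collatz(719)
719 is odd -> 3*719+1 = 2158 -> collatz(2158)
2158 is even -> collatz(1079)
1079 is odd -> 3*1079+1 = 3238 -> collatz(3238)
3238 is even -> collatz(1619)
1619 is odd -> 3*1619+1 = 4858 -> collatz(4858)
4858 is even -> collatz(2429)
2429 is odd -> 3*2429+1 = 7288 -> collatz(7288)
7288 is even -> collatz(3644)
3644 is even -> collatz(1822)
1822 is even -> collatz(911)
911 is odd -> 3*911+1 = 2734 -> collatz(2734)
2734 is even -> collatz(1367)
1367 is odd -> 3*1367+1 = 4102 -> collatz(4102)
4102 is even -> collatz(2051)
2051 is odd -> 3*2051+1 = 6154 -> collatz(6154)
6154 is even -> collatz(3077)
3077 is odd -> 3*3077+1 = 9232 -> collatz(9232)
9232 is even -> collatz(4616)
4616 is even -> collatz(2308)
2308 is even -> collatz(1154)
1154 is even -> collatz(577)
577 is odd -> 3*577+1 = 1732 -> collatz(1732)
1732 is even -> collatz(866)
866 is even -> collatz(433)
433 is odd -> 3*433+1 = 1300 -> collatz(1300)
1300 is even -> collatz(650)
650 is even -> collatz(325)
325 is odd -> 3*325+1 = 976 -> collatz(976)
976 is even -> collatz(488)
488 is even -> collatz(244)
244 is even -> collatz(122)
122 is even -> collatz(61)
61 is odd -> 3*61+1 = 184 -> collatz(184)
184 is even -> collatz(92)
92 is even -> collatz(46)
46 is even -> collatz(23)
23 is odd -> 3*23+1 = 70 -> collatz(70)
70 is even -> collatz(35)
35 is odd -> 3*35+1 = 106 -> collatz(106)
106 is even -> collatz(53)
53 is odd -> 3*53+1 = 160 -> collatz(160)
160 is even -> collatz(80)
80 is even -> collatz(40)
40 is even -> collatz(20)
20 is even -> collatz(10)
10 is even -> collatz(5)
5 is odd -> 3*5+1 = 16 -> collatz(16)
16 is even -> collatz(8)
8 is even -> collatz(4)
4 is even -> collatz(2)
2 is even -> collatz(1)
Reached 1 after 111 steps
= 111


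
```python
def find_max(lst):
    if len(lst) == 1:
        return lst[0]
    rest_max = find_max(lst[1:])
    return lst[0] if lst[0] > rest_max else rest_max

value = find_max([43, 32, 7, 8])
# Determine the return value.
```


find_max([43, 32, 7, 8])
= compare 43 with find_max([32, 7, 8])
= compare 32 with find_max([7, 8])
= compare 7 with find_max([8])
Base: find_max([8]) = 8
compare 7 with 8: max = 8
compare 32 with 8: max = 32
compare 43 with 32: max = 43
= 43


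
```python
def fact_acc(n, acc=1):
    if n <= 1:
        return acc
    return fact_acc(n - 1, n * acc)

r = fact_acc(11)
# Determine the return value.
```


fact_acc(11, 1)
= fact_acc(10, 11 * 1) = fact_acc(10, 11)
= fact_acc(9, 10 * 11) = fact_acc(9, 110)
= fact_acc(8, 9 * 110) = fact_acc(8, 990)
= fact_acc(7, 8 * 990) = fact_acc(7, 7920)
= fact_acc(6, 7 * 7920) = fact_acc(6, 55440)
= fact_acc(5, 6 * 55440) = fact_acc(5, 332640)
= fact_acc(4, 5 * 332640) = fact_acc(4, 1663200)
= fact_acc(3, 4 * 1663200) = fact_acc(3, 6652800)
= fact_acc(2, 3 * 6652800) = fact_acc(2, 19958400)
= fact_acc(1, 2 * 19958400) = fact_acc(1, 39916800)
n <= 1, return acc = 39916800


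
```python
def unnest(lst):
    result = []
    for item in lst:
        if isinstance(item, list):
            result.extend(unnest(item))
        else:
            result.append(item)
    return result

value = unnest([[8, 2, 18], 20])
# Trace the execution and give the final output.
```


unnest([[8, 2, 18], 20])
Processing each element:
  [8, 2, 18] is a list -> unnest recursively -> [8, 2, 18]
  20 is not a list -> append 20
= [8, 2, 18, 20]


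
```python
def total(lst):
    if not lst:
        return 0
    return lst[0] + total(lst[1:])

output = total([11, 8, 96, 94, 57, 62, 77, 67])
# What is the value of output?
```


total([11, 8, 96, 94, 57, 62, 77, 67])
= 11 + total([8, 96, 94, 57, 62, 77, 67])
= 11 + 8 + total([96, 94, 57, 62, 77, 67])
= 11 + 8 + 96 + total([94, 57, 62, 77, 67])
= 11 + 8 + 96 + 94 + total([57, 62, 77, 67])
= 11 + 8 + 96 + 94 + 57 + total([62, 77, 67])
= 11 + 8 + 96 + 94 + 57 + 62 + total([77, 67])
= 11 + 8 + 96 + 94 + 57 + 62 + 77 + total([67])
= 11 + 8 + 96 + 94 + 57 + 62 + 77 + 67 + total([])
= 11 + 8 + 96 + 94 + 57 + 62 + 77 + 67 + 0
= 472


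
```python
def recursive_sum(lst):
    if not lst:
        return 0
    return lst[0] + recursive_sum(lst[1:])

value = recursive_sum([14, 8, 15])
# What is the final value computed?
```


recursive_sum([14, 8, 15])
= 14 + recursive_sum([8, 15])
= 14 + 8 + recursive_sum([15])
= 14 + 8 + 15 + recursive_sum([])
= 14 + 8 + 15 + 0
= 37


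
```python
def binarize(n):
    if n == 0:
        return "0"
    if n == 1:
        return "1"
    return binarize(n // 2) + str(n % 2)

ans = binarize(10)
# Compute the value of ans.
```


binarize(10)
= binarize(5) + "0"
= binarize(2) + "1" + "0"
= binarize(1) + "0" + "1" + "0"
= "1" + "0" + "1" + "0"
= "1010"


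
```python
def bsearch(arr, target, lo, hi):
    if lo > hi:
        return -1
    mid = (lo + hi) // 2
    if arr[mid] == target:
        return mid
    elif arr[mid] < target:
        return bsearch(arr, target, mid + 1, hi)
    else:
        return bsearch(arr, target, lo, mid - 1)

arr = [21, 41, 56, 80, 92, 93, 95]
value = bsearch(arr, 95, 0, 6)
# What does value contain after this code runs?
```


bsearch(arr, 95, 0, 6)
lo=0, hi=6, mid=3, arr[mid]=80
80 < 95, search right half
lo=4, hi=6, mid=5, arr[mid]=93
93 < 95, search right half
lo=6, hi=6, mid=6, arr[mid]=95
arr[6] == 95, found at index 6
= 6


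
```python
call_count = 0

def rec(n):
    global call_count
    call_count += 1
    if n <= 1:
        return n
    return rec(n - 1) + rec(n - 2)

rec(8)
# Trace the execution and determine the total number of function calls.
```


rec(8) calls rec(7) and rec(6); each non-base call branches into two more.
Let C(k) = total number of calls made by rec(k), including the call to rec(k) itself.
Base cases: C(0) = 1, C(1) = 1
Recurrence: C(k) = 1 + C(k-1) + C(k-2)
  C(2) = 1 + C(1) + C(0) = 1 + 1 + 1 = 3
  C(3) = 1 + C(2) + C(1) = 1 + 3 + 1 = 5
  C(4) = 1 + C(3) + C(2) = 1 + 5 + 3 = 9
  C(5) = 1 + C(4) + C(3) = 1 + 9 + 5 = 15
  C(6) = 1 + C(5) + C(4) = 1 + 15 + 9 = 25
  C(7) = 1 + C(6) + C(5) = 1 + 25 + 15 = 41
  C(8) = 1 + C(7) + C(6) = 1 + 41 + 25 = 67
Total calls = C(8) = 67


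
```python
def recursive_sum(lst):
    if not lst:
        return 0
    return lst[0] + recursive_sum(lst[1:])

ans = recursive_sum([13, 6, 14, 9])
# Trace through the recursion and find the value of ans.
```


recursive_sum([13, 6, 14, 9])
= 13 + recursive_sum([6, 14, 9])
= 13 + 6 + recursive_sum([14, 9])
= 13 + 6 + 14 + recursive_sum([9])
= 13 + 6 + 14 + 9 + recursive_sum([])
= 13 + 6 + 14 + 9 + 0
= 42


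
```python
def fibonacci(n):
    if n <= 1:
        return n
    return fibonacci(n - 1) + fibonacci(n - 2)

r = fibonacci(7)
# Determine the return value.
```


fibonacci(7)
= fibonacci(6) + fibonacci(5)
= (fibonacci(5) + fibonacci(4)) + fibonacci(5)
Computing bottom-up: fibonacci(0)=0, fibonacci(1)=1, fibonacci(2)=1, fibonacci(3)=2, fibonacci(4)=3, fibonacci(5)=5, fibonacci(6)=8, fibonacci(7)=13
= 13


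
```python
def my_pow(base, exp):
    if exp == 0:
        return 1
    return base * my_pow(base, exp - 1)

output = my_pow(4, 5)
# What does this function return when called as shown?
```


my_pow(4, 5)
= 4 * my_pow(4, 4)
= 4 * 4 * my_pow(4, 3)
= 4 * 4 * 4 * my_pow(4, 2)
= 4 * 4 * 4 * 4 * my_pow(4, 1)
= 4 * 4 * 4 * 4 * 4 * my_pow(4, 0)
= 4 * 4 * 4 * 4 * 4 * 1
= 1024


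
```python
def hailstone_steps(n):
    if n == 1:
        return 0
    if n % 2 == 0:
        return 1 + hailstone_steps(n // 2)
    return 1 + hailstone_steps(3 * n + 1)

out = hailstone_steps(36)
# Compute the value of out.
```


hailstone_steps(36)
36 is even -> hailstone_steps(18)
18 is even -> hailstone_steps(9)
9 is odd -> 3*9+1 = 28 -> hailstone_steps(28)
28 is even -> hailstone_steps(14)
14 is even -> hailstone_steps(7)
7 is odd -> 3*7+1 = 22 -> hailstone_steps(22)
22 is even -> hailstone_steps(11)
11 is odd -> 3*11+1 = 34 -> hailstone_steps(34)
34 is even -> hailstone_steps(17)
17 is odd -> 3*17+1 = 52 -> hailstone_steps(52)
52 is even -> hailstone_steps(26)
26 is even -> hailstone_steps(13)
13 is odd -> 3*13+1 = 40 -> hailstone_steps(40)
40 is even -> hailstone_steps(20)
20 is even -> hailstone_steps(10)
10 is even -> hailstone_steps(5)
5 is odd -> 3*5+1 = 16 -> hailstone_steps(16)
16 is even -> hailstone_steps(8)
8 is even -> hailstone_steps(4)
4 is even -> hailstone_steps(2)
2 is even -> hailstone_steps(1)
Reached 1 after 21 steps
= 21


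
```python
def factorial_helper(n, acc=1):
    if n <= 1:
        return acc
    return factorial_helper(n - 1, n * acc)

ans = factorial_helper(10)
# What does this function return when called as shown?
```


factorial_helper(10, 1)
= factorial_helper(9, 10 * 1) = factorial_helper(9, 10)
= factorial_helper(8, 9 * 10) = factorial_helper(8, 90)
= factorial_helper(7, 8 * 90) = factorial_helper(7, 720)
= factorial_helper(6, 7 * 720) = factorial_helper(6, 5040)
= factorial_helper(5, 6 * 5040) = factorial_helper(5, 30240)
= factorial_helper(4, 5 * 30240) = factorial_helper(4, 151200)
= factorial_helper(3, 4 * 151200) = factorial_helper(3, 604800)
= factorial_helper(2, 3 * 604800) = factorial_helper(2, 1814400)
= factorial_helper(1, 2 * 1814400) = factorial_helper(1, 3628800)
n <= 1, return acc = 3628800


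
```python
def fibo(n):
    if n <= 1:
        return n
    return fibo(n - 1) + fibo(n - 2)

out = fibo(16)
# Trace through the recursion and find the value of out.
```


fibo(16)
= fibo(15) + fibo(14)
= (fibo(14) + fibo(13)) + fibo(14)
Computing bottom-up: fibo(0)=0, fibo(1)=1, fibo(2)=1, fibo(3)=2, fibo(4)=3, fibo(5)=5, fibo(6)=8, fibo(7)=13, fibo(8)=21, fibo(9)=34, fibo(10)=55, fibo(11)=89, fibo(12)=144, fibo(13)=233, fibo(14)=377, fibo(15)=610, fibo(16)=987
= 987


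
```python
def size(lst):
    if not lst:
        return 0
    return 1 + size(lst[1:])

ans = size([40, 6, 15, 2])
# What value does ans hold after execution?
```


size([40, 6, 15, 2])
= 1 + size([6, 15, 2])
= 1 + 1 + size([15, 2])
= 1 + 1 + 1 + size([2])
= 1 + 1 + 1 + 1 + size([])
= 1 + 1 + 1 + 1 + 0
= 4


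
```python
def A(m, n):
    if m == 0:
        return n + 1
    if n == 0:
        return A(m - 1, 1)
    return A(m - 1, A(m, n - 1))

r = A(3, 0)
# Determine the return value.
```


A(3, 0)
n == 0: return A(2, 1)
= A(2, 1) = 5
= 5


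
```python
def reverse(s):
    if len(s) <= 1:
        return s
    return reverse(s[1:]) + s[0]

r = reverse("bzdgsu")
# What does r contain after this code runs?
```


reverse("bzdgsu")
= reverse("zdgsu") + "b"
= reverse("dgsu") + "z" + "b"
= reverse("gsu") + "d" + "z" + "b"
= reverse("su") + "g" + "d" + "z" + "b"
= reverse("u") + "s" + "g" + "d" + "z" + "b"
= "u" + "s" + "g" + "d" + "z" + "b"
= "usgdzb"


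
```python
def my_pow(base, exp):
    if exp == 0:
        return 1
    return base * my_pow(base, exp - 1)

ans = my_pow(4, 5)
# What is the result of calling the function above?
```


my_pow(4, 5)
= 4 * my_pow(4, 4)
= 4 * 4 * my_pow(4, 3)
= 4 * 4 * 4 * my_pow(4, 2)
= 4 * 4 * 4 * 4 * my_pow(4, 1)
= 4 * 4 * 4 * 4 * 4 * my_pow(4, 0)
= 4 * 4 * 4 * 4 * 4 * 1
= 1024


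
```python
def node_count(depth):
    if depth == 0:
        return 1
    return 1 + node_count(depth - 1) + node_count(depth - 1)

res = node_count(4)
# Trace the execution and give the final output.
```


node_count(4)
= 1 + node_count(3) + node_count(3)
= 1 + 2 * node_count(3)
node_count(k) = 2^(k+1) - 1
node_count(0) = 1
node_count(1) = 3
node_count(2) = 7
node_count(3) = 15
node_count(4) = 31
node_count(4) = 2^5 - 1 = 31


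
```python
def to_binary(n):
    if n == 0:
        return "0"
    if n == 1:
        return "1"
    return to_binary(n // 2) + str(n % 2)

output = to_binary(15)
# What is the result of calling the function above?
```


to_binary(15)
= to_binary(7) + "1"
= to_binary(3) + "1" + "1"
= to_binary(1) + "1" + "1" + "1"
= "1" + "1" + "1" + "1"
= "1111"


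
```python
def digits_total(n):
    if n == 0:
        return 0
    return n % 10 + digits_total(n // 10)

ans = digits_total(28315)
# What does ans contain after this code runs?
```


digits_total(28315)
= 5 + digits_total(2831)
= 5 + 1 + digits_total(283)
= 5 + 1 + 3 + digits_total(28)
= 5 + 1 + 3 + 8 + digits_total(2)
= 5 + 1 + 3 + 8 + 2 + digits_total(0)
= 5 + 1 + 3 + 8 + 2 + 0
= 19


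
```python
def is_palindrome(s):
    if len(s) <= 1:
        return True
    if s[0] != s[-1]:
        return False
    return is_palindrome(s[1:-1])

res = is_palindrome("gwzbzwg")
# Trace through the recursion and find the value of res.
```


is_palindrome("gwzbzwg")
"gwzbzwg": s[0]='g' == s[-1]='g' -> is_palindrome("wzbzw")
"wzbzw": s[0]='w' == s[-1]='w' -> is_palindrome("zbz")
"zbz": s[0]='z' == s[-1]='z' -> is_palindrome("b")
"b": len <= 1 -> True
= True


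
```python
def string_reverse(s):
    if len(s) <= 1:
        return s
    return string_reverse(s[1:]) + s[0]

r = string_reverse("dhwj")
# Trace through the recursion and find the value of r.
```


string_reverse("dhwj")
= string_reverse("hwj") + "d"
= string_reverse("wj") + "h" + "d"
= string_reverse("j") + "w" + "h" + "d"
= "j" + "w" + "h" + "d"
= "jwhd"


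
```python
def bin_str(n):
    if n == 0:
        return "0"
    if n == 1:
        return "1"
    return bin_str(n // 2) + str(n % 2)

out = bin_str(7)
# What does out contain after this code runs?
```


bin_str(7)
= bin_str(3) + "1"
= bin_str(1) + "1" + "1"
= "1" + "1" + "1"
= "111"


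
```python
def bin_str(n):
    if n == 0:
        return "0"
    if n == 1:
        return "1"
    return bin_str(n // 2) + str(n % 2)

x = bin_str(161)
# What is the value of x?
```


bin_str(161)
= bin_str(80) + "1"
= bin_str(40) + "0" + "1"
= bin_str(20) + "0" + "0" + "1"
= bin_str(10) + "0" + "0" + "0" + "1"
= bin_str(5) + "0" + "0" + "0" + "0" + "1"
= bin_str(2) + "1" + "0" + "0" + "0" + "0" + "1"
= bin_str(1) + "0" + "1" + "0" + "0" + "0" + "0" + "1"
= "1" + "0" + "1" + "0" + "0" + "0" + "0" + "1"
= "10100001"


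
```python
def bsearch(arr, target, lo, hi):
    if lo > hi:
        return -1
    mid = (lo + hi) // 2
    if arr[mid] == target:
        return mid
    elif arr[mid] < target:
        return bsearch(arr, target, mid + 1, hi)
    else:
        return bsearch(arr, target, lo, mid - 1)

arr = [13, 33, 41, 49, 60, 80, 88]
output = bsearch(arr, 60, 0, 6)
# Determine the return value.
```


bsearch(arr, 60, 0, 6)
lo=0, hi=6, mid=3, arr[mid]=49
49 < 60, search right half
lo=4, hi=6, mid=5, arr[mid]=80
80 > 60, search left half
lo=4, hi=4, mid=4, arr[mid]=60
arr[4] == 60, found at index 4
= 4
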